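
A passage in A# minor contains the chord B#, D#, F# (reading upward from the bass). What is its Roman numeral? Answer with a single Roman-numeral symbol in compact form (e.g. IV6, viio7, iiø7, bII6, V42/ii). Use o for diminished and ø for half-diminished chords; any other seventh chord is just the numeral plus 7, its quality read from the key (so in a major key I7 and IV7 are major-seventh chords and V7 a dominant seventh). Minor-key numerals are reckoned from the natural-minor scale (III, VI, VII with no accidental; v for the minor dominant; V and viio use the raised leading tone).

Stacked in thirds the chord is B#-D#-F#: a diminished triad on B#.
B# is scale degree 2 in A# minor, and a diminished triad on that degree is written iio.

iio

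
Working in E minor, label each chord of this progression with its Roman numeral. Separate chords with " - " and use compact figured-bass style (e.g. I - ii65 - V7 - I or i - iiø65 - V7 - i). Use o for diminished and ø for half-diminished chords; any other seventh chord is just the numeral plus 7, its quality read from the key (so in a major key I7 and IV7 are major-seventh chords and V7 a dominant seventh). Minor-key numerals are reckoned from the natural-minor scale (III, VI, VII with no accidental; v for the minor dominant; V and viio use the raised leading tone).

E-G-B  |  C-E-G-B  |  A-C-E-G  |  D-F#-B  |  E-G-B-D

i - VI7 - iv7 - v6 - i7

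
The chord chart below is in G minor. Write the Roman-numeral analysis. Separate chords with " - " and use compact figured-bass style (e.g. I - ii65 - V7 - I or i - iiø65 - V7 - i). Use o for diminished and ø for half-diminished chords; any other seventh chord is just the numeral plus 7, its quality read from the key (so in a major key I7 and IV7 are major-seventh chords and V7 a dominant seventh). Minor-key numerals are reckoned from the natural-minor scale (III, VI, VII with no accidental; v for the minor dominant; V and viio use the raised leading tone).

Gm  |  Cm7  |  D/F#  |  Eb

Gm has root G, degree 1 in G minor, so i.
Cm7: minor seventh chord on C = scale degree 4 → iv7.
D/F#: major triad on D = scale degree 5 → V6.
Eb: root Eb is the submediant; major triad there is VI.

i - iv7 - V6 - VI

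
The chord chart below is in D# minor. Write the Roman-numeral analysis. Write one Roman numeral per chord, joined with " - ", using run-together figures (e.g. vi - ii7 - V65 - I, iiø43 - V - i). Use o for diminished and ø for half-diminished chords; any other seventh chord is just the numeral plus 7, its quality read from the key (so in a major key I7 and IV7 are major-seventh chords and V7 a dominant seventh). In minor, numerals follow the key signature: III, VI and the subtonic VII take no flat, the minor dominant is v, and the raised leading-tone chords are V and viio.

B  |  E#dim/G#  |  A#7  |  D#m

B has root B, degree 6 in D# minor, so VI.
E#dim/G#: root E# is the supertonic; diminished triad there is iio6.
A#7 has root A#, degree 5 in D# minor, so V7.
D#m has root D#, degree 1 in D# minor, so i.

VI - iio6 - V7 - i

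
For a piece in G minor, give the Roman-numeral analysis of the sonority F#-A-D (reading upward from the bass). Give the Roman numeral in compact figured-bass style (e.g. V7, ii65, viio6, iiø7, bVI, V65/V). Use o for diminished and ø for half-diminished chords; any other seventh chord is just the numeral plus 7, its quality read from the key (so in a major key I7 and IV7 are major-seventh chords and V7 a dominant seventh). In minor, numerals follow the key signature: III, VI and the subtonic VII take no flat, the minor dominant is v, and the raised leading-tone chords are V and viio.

V6

Stacked in thirds the chord is D-F#-A: a major triad on D.
D is scale degree 5 in G minor, and a major triad on that degree is written V.
With F# in the bass the chord is in first inversion, so the figured bass is 6.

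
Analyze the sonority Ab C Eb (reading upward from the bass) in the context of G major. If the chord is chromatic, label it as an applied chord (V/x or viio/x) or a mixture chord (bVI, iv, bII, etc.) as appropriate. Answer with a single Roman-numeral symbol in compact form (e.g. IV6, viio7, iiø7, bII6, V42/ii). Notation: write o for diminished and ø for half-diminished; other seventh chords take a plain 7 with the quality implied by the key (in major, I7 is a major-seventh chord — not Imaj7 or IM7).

bII

Stacked in thirds the chord is Ab-C-Eb: a major triad on Ab.
Ab is the lowered second degree of G major (diatonic 2 would be A). This is the Neapolitan chord — a major triad on the lowered second degree.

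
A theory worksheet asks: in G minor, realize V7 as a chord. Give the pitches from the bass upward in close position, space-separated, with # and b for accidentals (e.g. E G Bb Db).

D F# A C

In G minor, scale degree 5 is D. The dominant is major (leading tone raised), so V is a dominant seventh chord.
That chord is spelled D-F#-A-C.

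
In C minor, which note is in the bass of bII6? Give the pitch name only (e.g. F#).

F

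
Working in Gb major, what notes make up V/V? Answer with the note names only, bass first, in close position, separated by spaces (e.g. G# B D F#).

The slash means an applied dominant: we want the dominant of V. In Gb major, V is Db major, and its dominant is built on Ab.
Building a major triad on Ab gives Ab-C-Eb.

Ab C Eb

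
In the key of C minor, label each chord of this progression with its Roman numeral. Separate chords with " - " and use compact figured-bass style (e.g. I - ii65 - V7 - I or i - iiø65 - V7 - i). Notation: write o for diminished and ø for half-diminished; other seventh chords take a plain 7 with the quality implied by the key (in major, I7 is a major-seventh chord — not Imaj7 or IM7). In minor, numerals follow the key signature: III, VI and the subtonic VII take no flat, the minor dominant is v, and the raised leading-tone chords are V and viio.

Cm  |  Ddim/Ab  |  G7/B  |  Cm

Cm: minor triad on C = scale degree 1 → i.
Ddim/Ab has root D, degree 2 in C minor, so iio64.
G7/B has root G, degree 5 in C minor, so V65.
Cm has root C, degree 1 in C minor, so i.

i - iio64 - V65 - i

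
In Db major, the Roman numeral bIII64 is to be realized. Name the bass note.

Cb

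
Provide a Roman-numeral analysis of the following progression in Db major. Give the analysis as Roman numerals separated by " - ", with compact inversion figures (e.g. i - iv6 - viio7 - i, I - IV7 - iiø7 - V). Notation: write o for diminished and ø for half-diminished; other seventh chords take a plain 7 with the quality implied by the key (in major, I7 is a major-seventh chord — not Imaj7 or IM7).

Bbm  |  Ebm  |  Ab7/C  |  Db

Bbm: minor triad on Bb = scale degree 6 → vi.
Ebm has root Eb, degree 2 in Db major, so ii.
Ab7/C has root Ab, degree 5 in Db major, so V65.
Db: root Db is the tonic; major triad there is I.

vi - ii - V65 - I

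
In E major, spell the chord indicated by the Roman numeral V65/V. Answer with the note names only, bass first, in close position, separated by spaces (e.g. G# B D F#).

A# C# E F#

The slash means an applied dominant: we want the dominant of V. In E major, V is B major, and its dominant is built on F#.
Building a dominant seventh chord on F# gives F#-A#-C#-E.
With the 65 figure the chord is in first inversion; from the bass A# upward in close position it reads A#-C#-E-F#.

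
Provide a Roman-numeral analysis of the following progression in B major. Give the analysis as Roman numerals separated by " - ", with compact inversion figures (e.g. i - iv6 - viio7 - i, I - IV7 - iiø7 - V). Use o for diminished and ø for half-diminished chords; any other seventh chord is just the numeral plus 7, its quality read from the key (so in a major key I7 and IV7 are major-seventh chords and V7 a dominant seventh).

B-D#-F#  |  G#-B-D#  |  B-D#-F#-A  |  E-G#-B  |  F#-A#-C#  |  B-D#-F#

I - vi - V7/IV - IV - V - I

B-D#-F# has root B, degree 1 in B major, so I.
G#-B-D# has root G#, degree 6 in B major, so vi.
B-D#-F#-A: a dominant seventh chord on B, the applied dominant of IV → V7/IV.
E-G#-B has root E, degree 4 in B major, so IV.
F#-A#-C# has root F#, degree 5 in B major, so V.
B-D#-F#: major triad on B = scale degree 1 → I.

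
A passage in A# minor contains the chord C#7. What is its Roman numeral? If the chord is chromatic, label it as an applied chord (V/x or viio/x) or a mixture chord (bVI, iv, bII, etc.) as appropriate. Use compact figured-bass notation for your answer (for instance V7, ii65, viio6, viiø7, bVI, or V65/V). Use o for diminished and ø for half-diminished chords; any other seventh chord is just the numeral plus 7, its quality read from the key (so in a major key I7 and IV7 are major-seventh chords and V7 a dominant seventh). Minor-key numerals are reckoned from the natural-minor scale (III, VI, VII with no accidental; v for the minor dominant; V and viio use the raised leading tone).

V7/VI

The pitches C#-E#-G#-B form a dominant seventh chord rooted on C#.
C# is not a diatonic chord root with this quality in A# minor, but it lies a perfect fifth above F# (VI), so the chord functions as an applied dominant of VI.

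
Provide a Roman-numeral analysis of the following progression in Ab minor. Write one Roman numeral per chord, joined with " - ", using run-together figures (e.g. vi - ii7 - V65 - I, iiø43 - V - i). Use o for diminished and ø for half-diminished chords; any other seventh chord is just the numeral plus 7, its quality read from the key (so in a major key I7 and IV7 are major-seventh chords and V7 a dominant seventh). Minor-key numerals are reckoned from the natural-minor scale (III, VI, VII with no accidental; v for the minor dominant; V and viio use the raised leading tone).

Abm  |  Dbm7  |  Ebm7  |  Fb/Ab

i - iv7 - v7 - VI6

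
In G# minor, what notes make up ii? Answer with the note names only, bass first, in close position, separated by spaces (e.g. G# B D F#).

A# C# E#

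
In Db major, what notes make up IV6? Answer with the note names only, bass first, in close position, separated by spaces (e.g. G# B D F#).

In Db major, the subdominant is Gb, and the diatonic chord built there is a major triad.
That chord is spelled Gb-Bb-Db.
With the 6 figure the chord is in first inversion; from the bass Bb upward in close position it reads Bb-Db-Gb.

Bb Db Gb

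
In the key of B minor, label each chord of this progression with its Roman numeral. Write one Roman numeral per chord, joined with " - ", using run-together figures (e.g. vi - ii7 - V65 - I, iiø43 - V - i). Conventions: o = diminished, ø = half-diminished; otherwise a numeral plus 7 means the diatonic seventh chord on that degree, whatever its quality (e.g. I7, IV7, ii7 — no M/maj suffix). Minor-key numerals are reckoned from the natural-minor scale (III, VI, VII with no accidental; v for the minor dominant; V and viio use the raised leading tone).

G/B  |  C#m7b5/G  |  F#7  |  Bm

VI6 - iiø43 - V7 - i

G/B: major triad on G = scale degree 6 → VI6.
C#m7b5/G has root C#, degree 2 in B minor, so iiø43.
F#7: root F# is the dominant; dominant seventh chord there is V7.
Bm: root B is the tonic; minor triad there is i.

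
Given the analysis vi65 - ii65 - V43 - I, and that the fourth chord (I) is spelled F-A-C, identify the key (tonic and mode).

I is given as F-A-C — a major triad with root F.
If F is scale degree 1 and the mode makes that degree carry a major triad, the tonic is F and the mode is major.

F major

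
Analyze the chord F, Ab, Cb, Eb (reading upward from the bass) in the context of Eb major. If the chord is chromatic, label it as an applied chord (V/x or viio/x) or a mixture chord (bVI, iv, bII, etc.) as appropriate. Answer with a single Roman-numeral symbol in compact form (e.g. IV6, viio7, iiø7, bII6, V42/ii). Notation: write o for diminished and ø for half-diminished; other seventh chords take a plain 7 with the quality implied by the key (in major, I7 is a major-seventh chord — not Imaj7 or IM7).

The pitches F-Ab-Cb-Eb form a half-diminished seventh chord rooted on F.
F is the second degree of Eb major. This is the half-diminished supertonic seventh, borrowed from the parallel minor.

iiø7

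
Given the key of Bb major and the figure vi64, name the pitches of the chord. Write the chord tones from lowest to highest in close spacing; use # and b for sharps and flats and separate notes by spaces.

D G Bb

The numeral's case and figure indicate a minor triad. In Bb major its root, scale degree 6, is G.
Stacking thirds from G gives G-Bb-D.
The figured bass 64 indicates second inversion, placing the fifth (D) in the bass: D-G-Bb.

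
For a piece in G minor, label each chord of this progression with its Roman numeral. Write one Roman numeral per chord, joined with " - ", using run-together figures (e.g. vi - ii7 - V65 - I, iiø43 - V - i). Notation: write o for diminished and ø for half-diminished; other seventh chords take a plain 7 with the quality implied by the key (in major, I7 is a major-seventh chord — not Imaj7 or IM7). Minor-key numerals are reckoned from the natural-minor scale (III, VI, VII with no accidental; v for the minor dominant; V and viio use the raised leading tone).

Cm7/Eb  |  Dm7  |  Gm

Cm7/Eb: root C is the subdominant; minor seventh chord there is iv65.
Dm7 has root D, degree 5 in G minor, so v7.
Gm: root G is the tonic; minor triad there is i.

iv65 - v7 - i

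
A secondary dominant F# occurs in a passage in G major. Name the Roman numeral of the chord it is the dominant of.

The chord is a major triad on F#.
A dominant resolves down a perfect fifth: F# → B. In G major, B is scale degree 3, i.e. iii.

iii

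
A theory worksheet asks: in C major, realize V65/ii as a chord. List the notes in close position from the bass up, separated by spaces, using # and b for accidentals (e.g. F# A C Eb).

C# E G A

The slash means an applied dominant: we want the dominant of ii. In C major, ii is D minor, and its dominant is built on A.
Building a dominant seventh chord on A gives A-C#-E-G.
With the 65 figure the chord is in first inversion; from the bass C# upward in close position it reads C#-E-G-A.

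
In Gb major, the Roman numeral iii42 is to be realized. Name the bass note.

iii in Gb major has root Bb; the chord is Bb-Db-F-Ab.
The figure 42 means third inversion — the seventh is in the bass.

Ab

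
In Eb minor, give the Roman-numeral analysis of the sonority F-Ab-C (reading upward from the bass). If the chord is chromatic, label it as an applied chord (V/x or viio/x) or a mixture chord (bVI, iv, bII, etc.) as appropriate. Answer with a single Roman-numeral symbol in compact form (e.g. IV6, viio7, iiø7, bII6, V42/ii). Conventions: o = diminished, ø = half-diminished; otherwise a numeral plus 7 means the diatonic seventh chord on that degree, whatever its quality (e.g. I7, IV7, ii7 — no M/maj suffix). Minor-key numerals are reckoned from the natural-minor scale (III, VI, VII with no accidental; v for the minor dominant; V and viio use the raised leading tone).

ii

The pitches F-Ab-C form a minor triad rooted on F.
F is the second degree of Eb minor. This is the minor supertonic, borrowed from the parallel major (the Dorian ii).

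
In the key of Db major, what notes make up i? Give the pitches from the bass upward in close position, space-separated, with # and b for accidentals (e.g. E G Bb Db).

Scale degree 1 in Db major is Db; here the chord built on it is altered to a minor triad. i is the minor tonic, borrowed from the parallel minor.
So the chord is Db-Fb-Ab.

Db Fb Ab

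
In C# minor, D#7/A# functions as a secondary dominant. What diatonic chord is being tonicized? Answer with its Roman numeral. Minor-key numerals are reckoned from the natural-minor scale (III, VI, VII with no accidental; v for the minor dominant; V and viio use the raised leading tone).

V

The chord is a dominant seventh chord on D#.
A dominant resolves down a perfect fifth: D# → G#. In C# minor, G# is scale degree 5, i.e. V.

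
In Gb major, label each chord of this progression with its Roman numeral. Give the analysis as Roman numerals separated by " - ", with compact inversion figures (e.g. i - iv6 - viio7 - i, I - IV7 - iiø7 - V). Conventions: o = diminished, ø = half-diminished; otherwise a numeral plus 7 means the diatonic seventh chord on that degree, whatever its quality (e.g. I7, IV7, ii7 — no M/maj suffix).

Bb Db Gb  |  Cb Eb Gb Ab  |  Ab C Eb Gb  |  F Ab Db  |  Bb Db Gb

I6 - ii65 - V7/V - V6 - I6

Bb-Db-Gb has root Gb, degree 1 in Gb major, so I6.
Cb-Eb-Gb-Ab has root Ab, degree 2 in Gb major, so ii65.
Ab-C-Eb-Gb is the secondary dominant of V (dominant seventh chord on Ab): V7/V.
F-Ab-Db: root Db is the dominant; major triad there is V6.
Bb-Db-Gb: major triad on Gb = scale degree 1 → I6.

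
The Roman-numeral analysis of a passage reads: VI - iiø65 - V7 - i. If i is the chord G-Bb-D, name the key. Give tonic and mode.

The chord Gm is a minor triad rooted on G; its label is i.
If G is scale degree 1 and the mode makes that degree carry a minor triad, the tonic is G and the mode is minor.

G minor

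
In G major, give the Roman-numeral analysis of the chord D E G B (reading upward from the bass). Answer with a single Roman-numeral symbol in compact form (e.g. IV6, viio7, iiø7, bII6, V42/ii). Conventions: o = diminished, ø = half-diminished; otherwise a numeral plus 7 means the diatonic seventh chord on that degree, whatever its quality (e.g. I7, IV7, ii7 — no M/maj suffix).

vi42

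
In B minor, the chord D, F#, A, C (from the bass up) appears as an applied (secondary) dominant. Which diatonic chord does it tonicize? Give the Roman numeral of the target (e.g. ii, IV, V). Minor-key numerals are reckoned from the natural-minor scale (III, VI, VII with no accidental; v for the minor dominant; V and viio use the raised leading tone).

VI

The chord is a dominant seventh chord on D.
A dominant resolves down a perfect fifth: D → G. In B minor, G is scale degree 6, i.e. VI.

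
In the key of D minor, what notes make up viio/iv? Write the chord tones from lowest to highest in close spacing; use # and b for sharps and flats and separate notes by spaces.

F# A C

viio/iv is a secondary leading-tone chord. The target iv is G in D minor; the applied chord is rooted a semitone below, on F#.
Building a diminished triad on F# gives F#-A-C.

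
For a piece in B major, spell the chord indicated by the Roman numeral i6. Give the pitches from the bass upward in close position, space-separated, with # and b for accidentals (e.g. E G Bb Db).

D F# B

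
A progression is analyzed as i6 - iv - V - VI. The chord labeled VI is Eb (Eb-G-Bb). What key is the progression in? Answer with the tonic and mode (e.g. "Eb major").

G minor

VI is given as Eb-G-Bb — a major triad with root Eb.
Counting down 5 scale steps from Eb places the tonic on G; a major triad on degree 6 is diatonic only in minor.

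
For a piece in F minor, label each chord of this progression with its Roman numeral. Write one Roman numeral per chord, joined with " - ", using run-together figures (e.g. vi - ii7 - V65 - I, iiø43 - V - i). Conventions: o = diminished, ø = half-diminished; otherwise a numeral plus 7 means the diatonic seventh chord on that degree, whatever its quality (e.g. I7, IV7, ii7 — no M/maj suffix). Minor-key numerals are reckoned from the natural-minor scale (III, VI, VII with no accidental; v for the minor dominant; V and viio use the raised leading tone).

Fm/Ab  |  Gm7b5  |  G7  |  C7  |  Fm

i6 - iiø7 - V7/V - V7 - i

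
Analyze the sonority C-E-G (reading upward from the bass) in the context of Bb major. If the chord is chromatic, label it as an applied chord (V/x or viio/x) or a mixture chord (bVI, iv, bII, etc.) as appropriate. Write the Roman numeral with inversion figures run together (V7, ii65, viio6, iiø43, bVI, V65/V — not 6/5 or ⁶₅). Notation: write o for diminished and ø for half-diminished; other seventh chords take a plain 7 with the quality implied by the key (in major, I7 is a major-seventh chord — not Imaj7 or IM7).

The pitches C-E-G form a major triad rooted on C.
C is not a diatonic chord root with this quality in Bb major, but it lies a perfect fifth above F (V), so the chord functions as an applied dominant of V.

V/V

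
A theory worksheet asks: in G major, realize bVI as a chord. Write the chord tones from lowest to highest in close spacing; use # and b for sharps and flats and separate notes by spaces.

Eb G Bb

bVI is a major triad on the lowered sixth degree, borrowed from the parallel minor. In G major that root is Eb.
So the chord is Eb-G-Bb.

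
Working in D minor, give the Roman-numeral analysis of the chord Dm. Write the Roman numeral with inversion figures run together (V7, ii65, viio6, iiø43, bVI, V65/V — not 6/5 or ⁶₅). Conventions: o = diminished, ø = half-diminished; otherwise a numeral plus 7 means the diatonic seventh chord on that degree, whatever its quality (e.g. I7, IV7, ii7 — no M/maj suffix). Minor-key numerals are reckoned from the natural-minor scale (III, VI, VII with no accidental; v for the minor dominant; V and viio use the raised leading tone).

i

The pitches D-F-A form a minor triad rooted on D.
In D minor, D is the tonic; the diatonic minor triad there is i.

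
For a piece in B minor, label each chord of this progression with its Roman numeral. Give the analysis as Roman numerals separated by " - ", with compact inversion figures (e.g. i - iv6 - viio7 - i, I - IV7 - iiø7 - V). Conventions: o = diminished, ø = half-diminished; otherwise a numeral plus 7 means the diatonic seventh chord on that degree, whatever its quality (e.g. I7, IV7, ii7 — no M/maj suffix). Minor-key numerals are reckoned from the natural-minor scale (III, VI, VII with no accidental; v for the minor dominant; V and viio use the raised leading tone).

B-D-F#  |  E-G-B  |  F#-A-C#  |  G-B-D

i - iv - v - VI

B-D-F#: root B is the tonic; minor triad there is i.
E-G-B: minor triad on E = scale degree 4 → iv.
F#-A-C# has root F#, degree 5 in B minor, so v.
G-B-D has root G, degree 6 in B minor, so VI.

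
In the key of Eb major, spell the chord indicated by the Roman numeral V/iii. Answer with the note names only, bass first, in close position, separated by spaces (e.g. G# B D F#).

D F# A

The slash means an applied dominant: we want the dominant of iii. In Eb major, iii is G minor, and its dominant is built on D.
Building a major triad on D gives D-F#-A.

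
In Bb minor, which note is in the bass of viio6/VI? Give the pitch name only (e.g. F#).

Ab

The applied chord viio6/VI is rooted on F: F-Ab-Cb.
The figure 6 means first inversion — the third is in the bass.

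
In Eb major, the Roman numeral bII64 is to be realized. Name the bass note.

Cb

bII in Eb major has root Fb; the chord is Fb-Ab-Cb.
The figure 64 means second inversion — the fifth is in the bass.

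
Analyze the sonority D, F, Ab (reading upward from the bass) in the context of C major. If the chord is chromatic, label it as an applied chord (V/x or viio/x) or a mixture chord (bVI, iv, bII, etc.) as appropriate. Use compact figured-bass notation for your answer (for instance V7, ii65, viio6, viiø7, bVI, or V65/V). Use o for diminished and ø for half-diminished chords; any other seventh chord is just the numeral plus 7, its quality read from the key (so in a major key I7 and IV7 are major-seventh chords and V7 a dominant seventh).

iio

The pitches D-F-Ab form a diminished triad rooted on D.
D is the second degree of C major. This is the diminished supertonic triad, borrowed from the parallel minor.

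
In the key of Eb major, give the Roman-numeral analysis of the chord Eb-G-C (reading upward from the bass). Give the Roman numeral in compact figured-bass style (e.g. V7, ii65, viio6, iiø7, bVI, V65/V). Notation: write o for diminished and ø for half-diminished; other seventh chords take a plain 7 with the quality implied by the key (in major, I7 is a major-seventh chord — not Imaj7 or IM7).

Stacked in thirds the chord is C-Eb-G: a minor triad on C.
C is scale degree 6 in Eb major, and a minor triad on that degree is written vi.
With Eb in the bass the chord is in first inversion, so the figured bass is 6.

vi6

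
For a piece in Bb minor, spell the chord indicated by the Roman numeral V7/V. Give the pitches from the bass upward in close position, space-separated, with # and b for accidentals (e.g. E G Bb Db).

C E G Bb

V7/V is a secondary dominant — the dominant seventh of V. V in Bb minor is F, so the applied chord's root is C, a perfect fifth above.
Building a dominant seventh chord on C gives C-E-G-Bb.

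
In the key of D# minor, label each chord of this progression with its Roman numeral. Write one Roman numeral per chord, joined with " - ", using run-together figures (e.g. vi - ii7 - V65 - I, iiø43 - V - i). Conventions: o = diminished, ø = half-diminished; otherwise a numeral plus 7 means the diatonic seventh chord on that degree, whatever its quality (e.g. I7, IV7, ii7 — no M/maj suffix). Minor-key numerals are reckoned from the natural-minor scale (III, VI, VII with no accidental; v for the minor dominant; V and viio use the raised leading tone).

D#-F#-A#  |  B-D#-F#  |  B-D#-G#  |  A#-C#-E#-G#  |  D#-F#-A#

i - VI - iv6 - v7 - i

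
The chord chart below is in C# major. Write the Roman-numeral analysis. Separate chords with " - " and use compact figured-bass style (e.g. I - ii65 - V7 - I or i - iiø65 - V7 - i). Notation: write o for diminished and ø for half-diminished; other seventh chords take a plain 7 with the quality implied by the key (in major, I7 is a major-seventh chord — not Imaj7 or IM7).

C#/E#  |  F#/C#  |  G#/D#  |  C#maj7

C#/E#: major triad on C# = scale degree 1 → I6.
F#/C# has root F#, degree 4 in C# major, so IV64.
G#/D# has root G#, degree 5 in C# major, so V64.
C#maj7: root C# is the tonic; major seventh chord there is I7.

I6 - IV64 - V64 - I7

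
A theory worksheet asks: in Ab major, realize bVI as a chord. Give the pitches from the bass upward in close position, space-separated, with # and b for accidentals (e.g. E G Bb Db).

bVI is a major triad on the lowered sixth degree, borrowed from the parallel minor. In Ab major that root is Fb.
So the chord is Fb-Ab-Cb.

Fb Ab Cb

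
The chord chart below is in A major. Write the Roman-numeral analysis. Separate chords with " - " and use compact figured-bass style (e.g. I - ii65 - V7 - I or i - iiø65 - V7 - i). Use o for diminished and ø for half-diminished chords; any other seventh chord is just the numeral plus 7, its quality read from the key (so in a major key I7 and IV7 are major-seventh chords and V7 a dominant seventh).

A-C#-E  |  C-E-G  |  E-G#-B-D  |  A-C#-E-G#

I - bIII - V7 - I7

A-C#-E: major triad on A = scale degree 1 → I.
C-E-G is non-diatonic — bIII, a mixture chord from A minor.
E-G#-B-D has root E, degree 5 in A major, so V7.
A-C#-E-G# has root A, degree 1 in A major, so I7.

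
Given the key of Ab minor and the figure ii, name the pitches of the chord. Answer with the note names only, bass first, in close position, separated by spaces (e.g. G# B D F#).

ii is the minor supertonic, borrowed from the parallel major (the Dorian ii). In Ab minor that root is Bb.
So the chord is Bb-Db-F, a minor triad.

Bb Db F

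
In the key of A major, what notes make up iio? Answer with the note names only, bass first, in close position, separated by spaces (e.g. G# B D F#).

Scale degree 2 in A major is B; here the chord built on it is altered to a diminished triad. iio is the diminished supertonic triad, borrowed from the parallel minor.
So the chord is B-D-F, a diminished triad.

B D F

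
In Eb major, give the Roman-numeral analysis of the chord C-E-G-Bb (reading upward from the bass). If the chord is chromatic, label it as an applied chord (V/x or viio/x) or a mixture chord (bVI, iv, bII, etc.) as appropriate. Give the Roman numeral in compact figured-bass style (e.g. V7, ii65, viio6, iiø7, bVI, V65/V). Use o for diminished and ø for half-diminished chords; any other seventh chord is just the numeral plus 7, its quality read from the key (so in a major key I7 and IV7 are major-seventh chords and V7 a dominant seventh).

The pitches C-E-G-Bb form a dominant seventh chord rooted on C.
C is not a diatonic chord root with this quality in Eb major, but it lies a perfect fifth above F (ii), so the chord functions as an applied dominant of ii.

V7/ii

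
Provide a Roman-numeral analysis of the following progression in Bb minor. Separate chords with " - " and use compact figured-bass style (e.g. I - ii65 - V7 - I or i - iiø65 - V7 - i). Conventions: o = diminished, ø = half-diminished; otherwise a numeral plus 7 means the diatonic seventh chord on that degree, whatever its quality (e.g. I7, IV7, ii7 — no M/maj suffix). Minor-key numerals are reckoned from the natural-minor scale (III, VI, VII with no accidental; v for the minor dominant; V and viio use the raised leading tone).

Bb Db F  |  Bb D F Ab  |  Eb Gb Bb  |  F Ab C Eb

i - V7/iv - iv - v7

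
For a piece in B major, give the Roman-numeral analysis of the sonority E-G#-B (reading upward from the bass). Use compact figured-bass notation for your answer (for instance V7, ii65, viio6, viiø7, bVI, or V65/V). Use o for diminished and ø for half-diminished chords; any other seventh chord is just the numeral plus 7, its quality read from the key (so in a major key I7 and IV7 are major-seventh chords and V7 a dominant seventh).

Stacked in thirds the chord is E-G#-B: a major triad on E.
E is scale degree 4 in B major, and a major triad on that degree is written IV.

IV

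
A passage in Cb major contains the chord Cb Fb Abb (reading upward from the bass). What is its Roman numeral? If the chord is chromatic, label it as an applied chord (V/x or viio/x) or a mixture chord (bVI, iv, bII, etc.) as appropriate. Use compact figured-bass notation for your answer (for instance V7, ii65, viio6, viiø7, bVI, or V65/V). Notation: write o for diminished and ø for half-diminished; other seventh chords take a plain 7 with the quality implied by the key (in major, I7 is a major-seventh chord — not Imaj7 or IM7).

iv64

Stacked in thirds the chord is Fb-Abb-Cb: a minor triad on Fb.
Fb is the fourth degree of Cb major. This is the minor subdominant, borrowed from the parallel minor.
With Cb in the bass the chord is in second inversion, so the figured bass is 64.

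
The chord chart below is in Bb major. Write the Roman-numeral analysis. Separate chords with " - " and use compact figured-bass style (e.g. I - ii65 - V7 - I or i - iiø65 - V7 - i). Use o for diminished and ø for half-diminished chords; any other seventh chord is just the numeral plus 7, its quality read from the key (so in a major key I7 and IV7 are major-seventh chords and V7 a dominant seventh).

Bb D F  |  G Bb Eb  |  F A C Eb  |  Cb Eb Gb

I - IV6 - V7 - bII

Bb-D-F: major triad on Bb = scale degree 1 → I.
G-Bb-Eb has root Eb, degree 4 in Bb major, so IV6.
F-A-C-Eb: root F is the dominant; dominant seventh chord there is V7.
Cb-Eb-Gb is non-diatonic — a major triad on the lowered supertonic (Cb): the Neapolitan chord, bII.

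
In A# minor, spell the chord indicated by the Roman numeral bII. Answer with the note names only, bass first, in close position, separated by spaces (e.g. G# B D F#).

B D# F#

bII is the Neapolitan chord — a major triad on the lowered second degree. In A# minor that root is B.
So the chord is B-D#-F#.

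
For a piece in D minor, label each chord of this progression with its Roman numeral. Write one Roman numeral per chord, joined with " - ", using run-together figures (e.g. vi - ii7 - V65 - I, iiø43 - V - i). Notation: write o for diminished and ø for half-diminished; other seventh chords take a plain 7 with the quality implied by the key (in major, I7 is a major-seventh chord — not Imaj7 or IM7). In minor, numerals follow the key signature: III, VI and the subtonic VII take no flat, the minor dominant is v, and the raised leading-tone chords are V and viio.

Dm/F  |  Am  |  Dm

i6 - v - i

Dm/F: minor triad on D = scale degree 1 → i6.
Am: root A is the dominant; minor triad there is v.
Dm: minor triad on D = scale degree 1 → i.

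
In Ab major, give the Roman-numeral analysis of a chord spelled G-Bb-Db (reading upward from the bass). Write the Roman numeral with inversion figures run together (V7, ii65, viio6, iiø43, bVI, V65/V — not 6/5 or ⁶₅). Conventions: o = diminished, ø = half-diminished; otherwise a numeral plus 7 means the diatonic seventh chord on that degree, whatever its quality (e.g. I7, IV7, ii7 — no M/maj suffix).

viio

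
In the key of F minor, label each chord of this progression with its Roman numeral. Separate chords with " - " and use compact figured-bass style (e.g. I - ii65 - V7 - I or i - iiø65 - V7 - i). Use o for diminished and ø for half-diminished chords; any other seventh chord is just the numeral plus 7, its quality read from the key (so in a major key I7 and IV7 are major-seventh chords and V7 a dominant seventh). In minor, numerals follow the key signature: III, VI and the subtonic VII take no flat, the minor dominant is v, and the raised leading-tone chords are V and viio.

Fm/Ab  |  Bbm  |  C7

Fm/Ab: root F is the tonic; minor triad there is i6.
Bbm: minor triad on Bb = scale degree 4 → iv.
C7: root C is the dominant; dominant seventh chord there is V7.

i6 - iv - V7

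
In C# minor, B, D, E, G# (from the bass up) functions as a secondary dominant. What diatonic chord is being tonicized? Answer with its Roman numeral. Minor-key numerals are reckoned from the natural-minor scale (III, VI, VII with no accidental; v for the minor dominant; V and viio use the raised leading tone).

VI

The chord is a dominant seventh chord on E.
A dominant resolves down a perfect fifth: E → A. In C# minor, A is scale degree 6, i.e. VI.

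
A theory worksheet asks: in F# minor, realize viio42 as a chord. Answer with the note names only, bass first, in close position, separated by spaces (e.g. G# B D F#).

D E# G# B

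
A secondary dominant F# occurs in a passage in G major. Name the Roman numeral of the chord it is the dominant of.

The chord is a major triad on F#.
A dominant resolves down a perfect fifth: F# → B. In G major, B is scale degree 3, i.e. iii.

iii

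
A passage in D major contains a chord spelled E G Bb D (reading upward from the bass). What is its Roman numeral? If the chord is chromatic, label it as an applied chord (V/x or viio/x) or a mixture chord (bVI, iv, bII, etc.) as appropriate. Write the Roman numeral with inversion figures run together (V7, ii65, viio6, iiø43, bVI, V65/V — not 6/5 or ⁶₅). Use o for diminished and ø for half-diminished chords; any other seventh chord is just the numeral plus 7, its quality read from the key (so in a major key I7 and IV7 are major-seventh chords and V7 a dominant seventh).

iiø7

The pitches E-G-Bb-D form a half-diminished seventh chord rooted on E.
E is the second degree of D major. This is the half-diminished supertonic seventh, borrowed from the parallel minor.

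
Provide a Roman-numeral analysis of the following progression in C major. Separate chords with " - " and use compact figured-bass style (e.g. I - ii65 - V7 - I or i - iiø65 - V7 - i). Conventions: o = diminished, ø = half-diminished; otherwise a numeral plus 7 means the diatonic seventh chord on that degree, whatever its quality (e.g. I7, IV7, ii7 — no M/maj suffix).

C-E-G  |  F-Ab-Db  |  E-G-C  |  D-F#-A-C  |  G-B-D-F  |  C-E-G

I - bII6 - I6 - V7/V - V7 - I

C-E-G: root C is the tonic; major triad there is I.
F-Ab-Db is non-diatonic — a major triad on the lowered supertonic (Db): the Neapolitan sixth, bII6 (third, F, in the bass — hence the 6).
E-G-C: root C is the tonic; major triad there is I6.
D-F#-A-C is the secondary dominant of V (dominant seventh chord on D): V7/V.
G-B-D-F: dominant seventh chord on G = scale degree 5 → V7.
C-E-G: root C is the tonic; major triad there is I.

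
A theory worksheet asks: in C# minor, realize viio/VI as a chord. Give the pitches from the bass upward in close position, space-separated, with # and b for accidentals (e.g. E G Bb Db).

G# B D

viio/VI is a secondary leading-tone chord. The target VI is A in C# minor; the applied chord is rooted a semitone below, on G#.
Building a diminished triad on G# gives G#-B-D.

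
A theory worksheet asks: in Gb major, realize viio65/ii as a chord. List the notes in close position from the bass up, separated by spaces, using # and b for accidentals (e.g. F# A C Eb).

Bb Db Fb G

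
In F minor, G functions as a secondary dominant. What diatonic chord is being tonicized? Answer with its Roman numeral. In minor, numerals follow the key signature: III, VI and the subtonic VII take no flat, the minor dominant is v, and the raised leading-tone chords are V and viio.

The chord is a major triad on G.
A dominant resolves down a perfect fifth: G → C. In F minor, C is scale degree 5, i.e. V.

V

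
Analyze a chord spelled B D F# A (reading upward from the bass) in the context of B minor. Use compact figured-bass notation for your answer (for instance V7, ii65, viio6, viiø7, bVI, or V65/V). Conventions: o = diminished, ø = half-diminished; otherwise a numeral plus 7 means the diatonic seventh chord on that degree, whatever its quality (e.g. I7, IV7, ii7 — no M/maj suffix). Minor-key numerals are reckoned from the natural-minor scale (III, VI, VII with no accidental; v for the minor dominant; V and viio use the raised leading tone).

i7

The pitches B-D-F#-A form a minor seventh chord rooted on B.
In B minor, B is the tonic; the diatonic minor seventh chord there is i7.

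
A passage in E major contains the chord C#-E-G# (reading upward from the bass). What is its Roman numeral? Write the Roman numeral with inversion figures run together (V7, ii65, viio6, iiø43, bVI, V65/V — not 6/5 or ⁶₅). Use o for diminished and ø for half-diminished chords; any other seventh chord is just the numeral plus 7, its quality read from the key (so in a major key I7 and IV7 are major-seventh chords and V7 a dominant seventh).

vi

The pitches C#-E-G# form a minor triad rooted on C#.
In E major, C# is the submediant; the diatonic minor triad there is vi.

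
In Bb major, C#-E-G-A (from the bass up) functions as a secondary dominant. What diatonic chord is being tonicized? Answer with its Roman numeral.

iii

The chord is a dominant seventh chord on A.
A dominant resolves down a perfect fifth: A → D. In Bb major, D is scale degree 3, i.e. iii.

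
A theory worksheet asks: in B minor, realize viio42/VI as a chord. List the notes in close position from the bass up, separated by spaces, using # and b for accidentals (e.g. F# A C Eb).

viio42/VI is a secondary leading-tone chord. The target VI is G in B minor; the applied chord is rooted a semitone below, on F#.
Building a fully diminished seventh chord on F# gives F#-A-C-Eb.
The figured bass 42 indicates third inversion, placing the seventh (Eb) in the bass: Eb-F#-A-C.

Eb F# A C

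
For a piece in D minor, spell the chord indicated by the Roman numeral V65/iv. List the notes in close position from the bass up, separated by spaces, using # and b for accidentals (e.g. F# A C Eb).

V65/iv is a secondary dominant — the dominant seventh of iv. iv in D minor is G, so the applied chord's root is D, a perfect fifth above.
Building a dominant seventh chord on D gives D-F#-A-C.
The figured bass 65 indicates first inversion, placing the third (F#) in the bass: F#-A-C-D.

F# A C D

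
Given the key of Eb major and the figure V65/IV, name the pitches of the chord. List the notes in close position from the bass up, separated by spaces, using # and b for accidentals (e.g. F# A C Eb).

G Bb Db Eb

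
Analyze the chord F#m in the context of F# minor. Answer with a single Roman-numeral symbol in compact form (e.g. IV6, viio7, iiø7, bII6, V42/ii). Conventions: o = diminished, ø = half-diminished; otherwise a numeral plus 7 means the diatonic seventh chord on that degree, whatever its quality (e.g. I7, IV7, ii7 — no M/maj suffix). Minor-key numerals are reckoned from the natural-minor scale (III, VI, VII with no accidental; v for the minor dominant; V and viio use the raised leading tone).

Stacked in thirds the chord is F#-A-C#: a minor triad on F#.
F# is scale degree 1 in F# minor, and a minor triad on that degree is written i.

i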